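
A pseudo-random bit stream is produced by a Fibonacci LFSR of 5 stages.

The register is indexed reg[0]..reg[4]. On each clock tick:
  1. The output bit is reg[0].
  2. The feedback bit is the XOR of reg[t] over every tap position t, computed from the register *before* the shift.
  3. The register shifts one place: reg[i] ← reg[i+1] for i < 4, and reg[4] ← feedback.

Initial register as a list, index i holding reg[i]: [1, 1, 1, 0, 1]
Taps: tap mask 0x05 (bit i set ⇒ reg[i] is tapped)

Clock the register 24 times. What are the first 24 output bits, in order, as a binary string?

tick  register→output (feedback)
  0  11101→1 (0)
  1  11010→1 (1)
  2  10101→1 (0)
  3  01010→0 (0)
  4  10100→1 (0)
  5  01000→0 (0)
  6  10000→1 (1)
  7  00001→0 (0)
  8  00010→0 (0)
  9  00100→0 (1)
 10  01001→0 (0)
 11  10010→1 (1)
 12  00101→0 (1)
 13  01011→0 (0)
 14  10110→1 (0)
 15  01100→0 (1)
 16  11001→1 (1)
 17  10011→1 (1)
 18  00111→0 (1)
 19  01111→0 (1)
 20  11111→1 (0)
 21  11110→1 (0)
 22  11100→1 (0)
 23  11000→1 (1)

111010100001001011001111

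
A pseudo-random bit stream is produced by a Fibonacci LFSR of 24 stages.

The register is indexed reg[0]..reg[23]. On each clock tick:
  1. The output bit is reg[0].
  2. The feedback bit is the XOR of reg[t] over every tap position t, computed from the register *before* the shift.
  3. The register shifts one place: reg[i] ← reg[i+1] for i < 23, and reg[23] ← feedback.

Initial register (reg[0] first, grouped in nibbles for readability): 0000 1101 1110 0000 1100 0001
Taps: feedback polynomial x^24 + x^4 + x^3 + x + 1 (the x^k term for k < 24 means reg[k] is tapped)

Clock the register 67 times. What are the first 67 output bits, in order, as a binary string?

k : reg_k → out_k, fb_k
0: 000011011110000011000001 → 0, fb=1
1: 000110111100000110000011 → 0, fb=0
2: 001101111000001100000110 → 0, fb=1
3: 011011110000011000001101 → 0, fb=0
4: 110111100000110000011010 → 1, fb=0
5: 101111000001100000110100 → 1, fb=1
6: 011110000011000001101001 → 0, fb=1
7: 111100000110000011010011 → 1, fb=1
8: 111000001100000110100111 → 1, fb=0
9: 110000011000001101001110 → 1, fb=0
10: 100000110000011010011100 → 1, fb=1
11: 000001100000110100111001 → 0, fb=0
12: 000011000001101001110010 → 0, fb=1
13: 000110000011010011100101 → 0, fb=0
14: 001100000110100111001010 → 0, fb=1
15: 011000001101001110010101 → 0, fb=1
16: 110000011010011100101011 → 1, fb=0
17: 100000110100111001010110 → 1, fb=1
18: 000001101001110010101101 → 0, fb=0
19: 000011010011100101011010 → 0, fb=1
20: 000110100111001010110101 → 0, fb=0
21: 001101001110010101101010 → 0, fb=1
22: 011010011100101011010101 → 0, fb=0
23: 110100111001010110101010 → 1, fb=1
24: 101001110010101101010101 → 1, fb=1
25: 010011100101011010101011 → 0, fb=0
26: 100111001010110101010110 → 1, fb=1
27: 001110010101101010101101 → 0, fb=0
28: 011100101011010101011010 → 0, fb=0
29: 111001010110101010110100 → 1, fb=0
30: 110010101101010101101000 → 1, fb=1
31: 100101011010101011010001 → 1, fb=0
32: 001010110101010110100010 → 0, fb=1
33: 010101101010101101000101 → 0, fb=0
34: 101011010101011010001010 → 1, fb=0
35: 010110101010110100010100 → 0, fb=1
36: 101101010101101000101001 → 1, fb=0
37: 011010101011010001010010 → 0, fb=0
38: 110101010110100010100100 → 1, fb=1
39: 101010101101000101001001 → 1, fb=0
40: 010101011010001010010010 → 0, fb=0
41: 101010110100010100100100 → 1, fb=0
42: 010101101000101001001000 → 0, fb=0
43: 101011010001010010010000 → 1, fb=0
44: 010110100010100100100000 → 0, fb=1
45: 101101000101001001000001 → 1, fb=0
46: 011010001010010010000010 → 0, fb=0
47: 110100010100100100000100 → 1, fb=1
48: 101000101001001000001001 → 1, fb=1
49: 010001010010010000010011 → 0, fb=1
50: 100010100100100000100111 → 1, fb=0
51: 000101001001000001001110 → 0, fb=1
52: 001010010010000010011101 → 0, fb=1
53: 010100100100000100111011 → 0, fb=0
54: 101001001000001001110110 → 1, fb=1
55: 010010010000010011101101 → 0, fb=0
56: 100100100000100111011010 → 1, fb=0
57: 001001000001001110110100 → 0, fb=0
58: 010010000010011101101000 → 0, fb=0
59: 100100000100111011010000 → 1, fb=0
60: 001000001001110110100000 → 0, fb=0
61: 010000010011101101000000 → 0, fb=1
62: 100000100111011010000001 → 1, fb=1
63: 000001001110110100000011 → 0, fb=0
64: 000010011101101000000110 → 0, fb=1
65: 000100111011010000001101 → 0, fb=1
66: 001001110110100000011011 → 0, fb=0

0000110111100000110000011010011100101011010101011010001010010010000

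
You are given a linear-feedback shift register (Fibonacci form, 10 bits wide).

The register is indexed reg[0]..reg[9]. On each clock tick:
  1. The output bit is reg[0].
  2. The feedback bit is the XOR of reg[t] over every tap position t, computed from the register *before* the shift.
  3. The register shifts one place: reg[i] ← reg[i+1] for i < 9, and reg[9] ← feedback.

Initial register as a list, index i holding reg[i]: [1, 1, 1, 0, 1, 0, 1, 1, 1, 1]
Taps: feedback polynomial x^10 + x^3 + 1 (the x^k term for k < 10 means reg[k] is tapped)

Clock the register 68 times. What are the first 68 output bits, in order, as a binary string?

step | reg (before) | out | fb
   0 | 1110101111 | 1 | 1
   1 | 1101011111 | 1 | 0
   2 | 1010111110 | 1 | 1
   3 | 0101111101 | 0 | 1
   4 | 1011111011 | 1 | 0
   5 | 0111110110 | 0 | 1
   6 | 1111101101 | 1 | 0
   7 | 1111011010 | 1 | 0
   8 | 1110110100 | 1 | 1
   9 | 1101101001 | 1 | 0
  10 | 1011010010 | 1 | 0
  11 | 0110100100 | 0 | 0
  12 | 1101001000 | 1 | 0
  13 | 1010010000 | 1 | 1
  14 | 0100100001 | 0 | 0
  15 | 1001000010 | 1 | 0
  16 | 0010000100 | 0 | 0
  17 | 0100001000 | 0 | 0
  18 | 1000010000 | 1 | 1
  19 | 0000100001 | 0 | 0
  20 | 0001000010 | 0 | 1
  21 | 0010000101 | 0 | 0
  22 | 0100001010 | 0 | 0
  23 | 1000010100 | 1 | 1
  24 | 0000101001 | 0 | 0
  25 | 0001010010 | 0 | 1
  26 | 0010100101 | 0 | 0
  27 | 0101001010 | 0 | 1
  28 | 1010010101 | 1 | 1
  29 | 0100101011 | 0 | 0
  30 | 1001010110 | 1 | 0
  31 | 0010101100 | 0 | 0
  32 | 0101011000 | 0 | 1
  33 | 1010110001 | 1 | 1
  34 | 0101100011 | 0 | 1
  35 | 1011000111 | 1 | 0
  36 | 0110001110 | 0 | 0
  37 | 1100011100 | 1 | 1
  38 | 1000111001 | 1 | 1
  39 | 0001110011 | 0 | 1
  40 | 0011100111 | 0 | 1
  41 | 0111001111 | 0 | 1
  42 | 1110011111 | 1 | 1
  43 | 1100111111 | 1 | 1
  44 | 1001111111 | 1 | 0
  45 | 0011111110 | 0 | 1
  46 | 0111111101 | 0 | 1
  47 | 1111111011 | 1 | 0
  48 | 1111110110 | 1 | 0
  49 | 1111101100 | 1 | 0
  50 | 1111011000 | 1 | 0
  51 | 1110110000 | 1 | 1
  52 | 1101100001 | 1 | 0
  53 | 1011000010 | 1 | 0
  54 | 0110000100 | 0 | 0
  55 | 1100001000 | 1 | 1
  56 | 1000010001 | 1 | 1
  57 | 0000100011 | 0 | 0
  58 | 0001000110 | 0 | 1
  59 | 0010001101 | 0 | 0
  60 | 0100011010 | 0 | 0
  61 | 1000110100 | 1 | 1
  62 | 0001101001 | 0 | 1
  63 | 0011010011 | 0 | 1
  64 | 0110100111 | 0 | 0
  65 | 1101001110 | 1 | 0
  66 | 1010011100 | 1 | 1
  67 | 0100111001 | 0 | 0

11101011111011010010000100001010010101100011100111111101100001000110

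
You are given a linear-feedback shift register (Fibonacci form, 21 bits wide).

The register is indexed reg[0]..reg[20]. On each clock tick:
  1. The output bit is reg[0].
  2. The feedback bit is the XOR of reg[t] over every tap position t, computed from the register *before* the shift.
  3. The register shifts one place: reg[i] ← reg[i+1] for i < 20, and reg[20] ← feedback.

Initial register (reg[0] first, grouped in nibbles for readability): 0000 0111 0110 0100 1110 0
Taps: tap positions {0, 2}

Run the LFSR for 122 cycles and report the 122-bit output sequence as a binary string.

00000111011001001110000011010111101110110001110001001010101110110110101100000010101101100011100001000011011101101100101001

tick  register→output (feedback)
  0  000001110110010011100→0 (0)
  1  000011101100100111000→0 (0)
  2  000111011001001110000→0 (0)
  3  001110110010011100000→0 (1)
  4  011101100100111000001→0 (1)
  5  111011001001110000011→1 (0)
  6  110110010011100000110→1 (1)
  7  101100100111000001101→1 (0)
  8  011001001110000011010→0 (1)
  9  110010011100000110101→1 (1)
 10  100100111000001101011→1 (1)
 11  001001110000011010111→0 (1)
 12  010011100000110101111→0 (0)
 13  100111000001101011110→1 (1)
 14  001110000011010111101→0 (1)
 15  011100000110101111011→0 (1)
 16  111000001101011110111→1 (0)
 17  110000011010111101110→1 (1)
 18  100000110101111011101→1 (1)
 19  000001101011110111011→0 (0)
 20  000011010111101110110→0 (0)
 21  000110101111011101100→0 (0)
 22  001101011110111011000→0 (1)
 23  011010111101110110001→0 (1)
 24  110101111011101100011→1 (1)
 25  101011110111011000111→1 (0)
 26  010111101110110001110→0 (0)
 27  101111011101100011100→1 (0)
 28  011110111011000111000→0 (1)
 29  111101110110001110001→1 (0)
 30  111011101100011100010→1 (0)
 31  110111011000111000100→1 (1)
 32  101110110001110001001→1 (0)
 33  011101100011100010010→0 (1)
 34  111011000111000100101→1 (0)
 35  110110001110001001010→1 (1)
 36  101100011100010010101→1 (0)
 37  011000111000100101010→0 (1)
 38  110001110001001010101→1 (1)
 39  100011100010010101011→1 (1)
 40  000111000100101010111→0 (0)
 41  001110001001010101110→0 (1)
 42  011100010010101011101→0 (1)
 43  111000100101010111011→1 (0)
 44  110001001010101110110→1 (1)
 45  100010010101011101101→1 (1)
 46  000100101010111011011→0 (0)
 47  001001010101110110110→0 (1)
 48  010010101011101101101→0 (0)
 49  100101010111011011010→1 (1)
 50  001010101110110110101→0 (1)
 51  010101011101101101011→0 (0)
 52  101010111011011010110→1 (0)
 53  010101110110110101100→0 (0)
 54  101011101101101011000→1 (0)
 55  010111011011010110000→0 (0)
 56  101110110110101100000→1 (0)
 57  011101101101011000000→0 (1)
 58  111011011010110000001→1 (0)
 59  110110110101100000010→1 (1)
 60  101101101011000000101→1 (0)
 61  011011010110000001010→0 (1)
 62  110110101100000010101→1 (1)
 63  101101011000000101011→1 (0)
 64  011010110000001010110→0 (1)
 65  110101100000010101101→1 (1)
 66  101011000000101011011→1 (0)
 67  010110000001010110110→0 (0)
 68  101100000010101101100→1 (0)
 69  011000000101011011000→0 (1)
 70  110000001010110110001→1 (1)
 71  100000010101101100011→1 (1)
 72  000000101011011000111→0 (0)
 73  000001010110110001110→0 (0)
 74  000010101101100011100→0 (0)
 75  000101011011000111000→0 (0)
 76  001010110110001110000→0 (1)
 77  010101101100011100001→0 (0)
 78  101011011000111000010→1 (0)
 79  010110110001110000100→0 (0)
 80  101101100011100001000→1 (0)
 81  011011000111000010000→0 (1)
 82  110110001110000100001→1 (1)
 83  101100011100001000011→1 (0)
 84  011000111000010000110→0 (1)
 85  110001110000100001101→1 (1)
 86  100011100001000011011→1 (1)
 87  000111000010000110111→0 (0)
 88  001110000100001101110→0 (1)
 89  011100001000011011101→0 (1)
 90  111000010000110111011→1 (0)
 91  110000100001101110110→1 (1)
 92  100001000011011101101→1 (1)
 93  000010000110111011011→0 (0)
 94  000100001101110110110→0 (0)
 95  001000011011101101100→0 (1)
 96  010000110111011011001→0 (0)
 97  100001101110110110010→1 (1)
 98  000011011101101100101→0 (0)
 99  000110111011011001010→0 (0)
100  001101110110110010100→0 (1)
101  011011101101100101001→0 (1)
102  110111011011001010011→1 (1)
103  101110110110010100111→1 (0)
104  011101101100101001110→0 (1)
105  111011011001010011101→1 (0)
106  110110110010100111010→1 (1)
107  101101100101001110101→1 (0)
108  011011001010011101010→0 (1)
109  110110010100111010101→1 (1)
110  101100101001110101011→1 (0)
111  011001010011101010110→0 (1)
112  110010100111010101101→1 (1)
113  100101001110101011011→1 (1)
114  001010011101010110111→0 (1)
115  010100111010101101111→0 (0)
116  101001110101011011110→1 (0)
117  010011101010110111100→0 (0)
118  100111010101101111000→1 (1)
119  001110101011011110001→0 (1)
120  011101010110111100011→0 (1)
121  111010101101111000111→1 (0)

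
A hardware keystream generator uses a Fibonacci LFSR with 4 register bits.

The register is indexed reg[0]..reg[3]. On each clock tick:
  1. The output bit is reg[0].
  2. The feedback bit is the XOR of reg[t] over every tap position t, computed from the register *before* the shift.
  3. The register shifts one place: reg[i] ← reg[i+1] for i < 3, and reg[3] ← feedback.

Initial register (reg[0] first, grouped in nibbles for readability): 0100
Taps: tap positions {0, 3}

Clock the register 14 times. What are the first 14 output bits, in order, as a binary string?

k : reg_k → out_k, fb_k
0: 0100 → 0, fb=0
1: 1000 → 1, fb=1
2: 0001 → 0, fb=1
3: 0011 → 0, fb=1
4: 0111 → 0, fb=1
5: 1111 → 1, fb=0
6: 1110 → 1, fb=1
7: 1101 → 1, fb=0
8: 1010 → 1, fb=1
9: 0101 → 0, fb=1
10: 1011 → 1, fb=0
11: 0110 → 0, fb=0
12: 1100 → 1, fb=1
13: 1001 → 1, fb=0

01000111101011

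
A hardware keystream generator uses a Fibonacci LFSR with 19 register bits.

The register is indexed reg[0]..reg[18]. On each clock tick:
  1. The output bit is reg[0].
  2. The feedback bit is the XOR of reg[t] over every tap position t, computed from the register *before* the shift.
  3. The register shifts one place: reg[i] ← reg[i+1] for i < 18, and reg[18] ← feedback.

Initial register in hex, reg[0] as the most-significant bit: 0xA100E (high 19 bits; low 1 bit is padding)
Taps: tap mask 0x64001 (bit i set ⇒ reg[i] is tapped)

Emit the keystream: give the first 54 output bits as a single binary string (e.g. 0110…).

101000010000000011110100110111100101000000010100010101

step | reg (before) | out | fb
   0 | 1010000100000000111 | 1 | 1
   1 | 0100001000000001111 | 0 | 0
   2 | 1000010000000011110 | 1 | 1
   3 | 0000100000000111101 | 0 | 0
   4 | 0001000000001111010 | 0 | 0
   5 | 0010000000011110100 | 0 | 1
   6 | 0100000000111101001 | 0 | 1
   7 | 1000000001111010011 | 1 | 0
   8 | 0000000011110100110 | 0 | 1
   9 | 0000000111101001101 | 0 | 1
  10 | 0000001111010011011 | 0 | 1
  11 | 0000011110100110111 | 0 | 1
  12 | 0000111101001101111 | 0 | 0
  13 | 0001111010011011110 | 0 | 0
  14 | 0011110100110111100 | 0 | 1
  15 | 0111101001101111001 | 0 | 0
  16 | 1111010011011110010 | 1 | 1
  17 | 1110100110111100101 | 1 | 0
  18 | 1101001101111001010 | 1 | 0
  19 | 1010011011110010100 | 1 | 0
  20 | 0100110111100101000 | 0 | 0
  21 | 1001101111001010000 | 1 | 0
  22 | 0011011110010100000 | 0 | 0
  23 | 0110111100101000000 | 0 | 0
  24 | 1101111001010000000 | 1 | 1
  25 | 1011110010100000001 | 1 | 0
  26 | 0111100101000000010 | 0 | 1
  27 | 1111001010000000101 | 1 | 0
  28 | 1110010100000001010 | 1 | 0
  29 | 1100101000000010100 | 1 | 0
  30 | 1001010000000101000 | 1 | 1
  31 | 0010100000001010001 | 0 | 0
  32 | 0101000000010100010 | 0 | 1
  33 | 1010000000101000101 | 1 | 0
  34 | 0100000001010001010 | 0 | 1
  35 | 1000000010100010101 | 1 | 1
  36 | 0000000101000101011 | 0 | 0
  37 | 0000001010001010110 | 0 | 0
  38 | 0000010100010101100 | 0 | 0
  39 | 0000101000101011000 | 0 | 1
  40 | 0001010001010110001 | 0 | 0
  41 | 0010100010101100010 | 0 | 1
  42 | 0101000101011000101 | 0 | 1
  43 | 1010001010110001011 | 1 | 1
  44 | 0100010101100010111 | 0 | 1
  45 | 1000101011000101111 | 1 | 1
  46 | 0001010110001011111 | 0 | 1
  47 | 0010101100010111111 | 0 | 1
  48 | 0101011000101111111 | 0 | 1
  49 | 1010110001011111111 | 1 | 0
  50 | 0101100010111111110 | 0 | 0
  51 | 1011000101111111100 | 1 | 0
  52 | 0110001011111111000 | 0 | 1
  53 | 1100010111111110001 | 1 | 1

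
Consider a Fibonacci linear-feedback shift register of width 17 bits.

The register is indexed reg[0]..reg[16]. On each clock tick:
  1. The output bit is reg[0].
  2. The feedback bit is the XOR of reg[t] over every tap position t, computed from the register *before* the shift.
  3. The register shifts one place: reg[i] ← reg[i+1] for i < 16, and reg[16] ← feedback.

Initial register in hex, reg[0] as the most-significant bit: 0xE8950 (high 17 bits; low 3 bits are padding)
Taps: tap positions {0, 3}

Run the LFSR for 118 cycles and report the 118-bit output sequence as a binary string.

1110100010010101010101100001111111110011011100000011010001111000110010111101111101001010100100101000111100000011011110

k : reg_k → out_k, fb_k
0: 11101000100101010 → 1, fb=1
1: 11010001001010101 → 1, fb=0
2: 10100010010101010 → 1, fb=1
3: 01000100101010101 → 0, fb=0
4: 10001001010101010 → 1, fb=1
5: 00010010101010101 → 0, fb=1
6: 00100101010101011 → 0, fb=0
7: 01001010101010110 → 0, fb=0
8: 10010101010101100 → 1, fb=0
9: 00101010101011000 → 0, fb=0
10: 01010101010110000 → 0, fb=1
11: 10101010101100001 → 1, fb=1
12: 01010101011000011 → 0, fb=1
13: 10101010110000111 → 1, fb=1
14: 01010101100001111 → 0, fb=1
15: 10101011000011111 → 1, fb=1
16: 01010110000111111 → 0, fb=1
17: 10101100001111111 → 1, fb=1
18: 01011000011111111 → 0, fb=1
19: 10110000111111111 → 1, fb=0
20: 01100001111111110 → 0, fb=0
21: 11000011111111100 → 1, fb=1
22: 10000111111111001 → 1, fb=1
23: 00001111111110011 → 0, fb=0
24: 00011111111100110 → 0, fb=1
25: 00111111111001101 → 0, fb=1
26: 01111111110011011 → 0, fb=1
27: 11111111100110111 → 1, fb=0
28: 11111111001101110 → 1, fb=0
29: 11111110011011100 → 1, fb=0
30: 11111100110111000 → 1, fb=0
31: 11111001101110000 → 1, fb=0
32: 11110011011100000 → 1, fb=0
33: 11100110111000000 → 1, fb=1
34: 11001101110000001 → 1, fb=1
35: 10011011100000011 → 1, fb=0
36: 00110111000000110 → 0, fb=1
37: 01101110000001101 → 0, fb=0
38: 11011100000011010 → 1, fb=0
39: 10111000000110100 → 1, fb=0
40: 01110000001101000 → 0, fb=1
41: 11100000011010001 → 1, fb=1
42: 11000000110100011 → 1, fb=1
43: 10000001101000111 → 1, fb=1
44: 00000011010001111 → 0, fb=0
45: 00000110100011110 → 0, fb=0
46: 00001101000111100 → 0, fb=0
47: 00011010001111000 → 0, fb=1
48: 00110100011110001 → 0, fb=1
49: 01101000111100011 → 0, fb=0
50: 11010001111000110 → 1, fb=0
51: 10100011110001100 → 1, fb=1
52: 01000111100011001 → 0, fb=0
53: 10001111000110010 → 1, fb=1
54: 00011110001100101 → 0, fb=1
55: 00111100011001011 → 0, fb=1
56: 01111000110010111 → 0, fb=1
57: 11110001100101111 → 1, fb=0
58: 11100011001011110 → 1, fb=1
59: 11000110010111101 → 1, fb=1
60: 10001100101111011 → 1, fb=1
61: 00011001011110111 → 0, fb=1
62: 00110010111101111 → 0, fb=1
63: 01100101111011111 → 0, fb=0
64: 11001011110111110 → 1, fb=1
65: 10010111101111101 → 1, fb=0
66: 00101111011111010 → 0, fb=0
67: 01011110111110100 → 0, fb=1
68: 10111101111101001 → 1, fb=0
69: 01111011111010010 → 0, fb=1
70: 11110111110100101 → 1, fb=0
71: 11101111101001010 → 1, fb=1
72: 11011111010010101 → 1, fb=0
73: 10111110100101010 → 1, fb=0
74: 01111101001010100 → 0, fb=1
75: 11111010010101001 → 1, fb=0
76: 11110100101010010 → 1, fb=0
77: 11101001010100100 → 1, fb=1
78: 11010010101001001 → 1, fb=0
79: 10100101010010010 → 1, fb=1
80: 01001010100100101 → 0, fb=0
81: 10010101001001010 → 1, fb=0
82: 00101010010010100 → 0, fb=0
83: 01010100100101000 → 0, fb=1
84: 10101001001010001 → 1, fb=1
85: 01010010010100011 → 0, fb=1
86: 10100100101000111 → 1, fb=1
87: 01001001010001111 → 0, fb=0
88: 10010010100011110 → 1, fb=0
89: 00100101000111100 → 0, fb=0
90: 01001010001111000 → 0, fb=0
91: 10010100011110000 → 1, fb=0
92: 00101000111100000 → 0, fb=0
93: 01010001111000000 → 0, fb=1
94: 10100011110000001 → 1, fb=1
95: 01000111100000011 → 0, fb=0
96: 10001111000000110 → 1, fb=1
97: 00011110000001101 → 0, fb=1
98: 00111100000011011 → 0, fb=1
99: 01111000000110111 → 0, fb=1
100: 11110000001101111 → 1, fb=0
101: 11100000011011110 → 1, fb=1
102: 11000000110111101 → 1, fb=1
103: 10000001101111011 → 1, fb=1
104: 00000011011110111 → 0, fb=0
105: 00000110111101110 → 0, fb=0
106: 00001101111011100 → 0, fb=0
107: 00011011110111000 → 0, fb=1
108: 00110111101110001 → 0, fb=1
109: 01101111011100011 → 0, fb=0
110: 11011110111000110 → 1, fb=0
111: 10111101110001100 → 1, fb=0
112: 01111011100011000 → 0, fb=1
113: 11110111000110001 → 1, fb=0
114: 11101110001100010 → 1, fb=1
115: 11011100011000101 → 1, fb=0
116: 10111000110001010 → 1, fb=0
117: 01110001100010100 → 0, fb=1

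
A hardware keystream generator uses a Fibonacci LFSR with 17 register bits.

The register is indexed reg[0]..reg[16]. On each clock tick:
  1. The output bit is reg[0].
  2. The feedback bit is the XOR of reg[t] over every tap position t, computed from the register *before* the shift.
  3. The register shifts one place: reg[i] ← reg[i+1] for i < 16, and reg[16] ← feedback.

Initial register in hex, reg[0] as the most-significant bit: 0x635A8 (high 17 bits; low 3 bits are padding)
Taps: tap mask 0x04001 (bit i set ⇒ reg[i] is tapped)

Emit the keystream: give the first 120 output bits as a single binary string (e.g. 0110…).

011000110101101011101100001010000111100100110010011100101100000100011010001001000000110010000010010011111011011111011100

k : reg_k → out_k, fb_k
0: 01100011010110101 → 0, fb=1
1: 11000110101101011 → 1, fb=1
2: 10001101011010111 → 1, fb=0
3: 00011010110101110 → 0, fb=1
4: 00110101101011101 → 0, fb=1
5: 01101011010111011 → 0, fb=0
6: 11010110101110110 → 1, fb=0
7: 10101101011101100 → 1, fb=0
8: 01011010111011000 → 0, fb=0
9: 10110101110110000 → 1, fb=1
10: 01101011101100001 → 0, fb=0
11: 11010111011000010 → 1, fb=1
12: 10101110110000101 → 1, fb=0
13: 01011101100001010 → 0, fb=0
14: 10111011000010100 → 1, fb=0
15: 01110110000101000 → 0, fb=0
16: 11101100001010000 → 1, fb=1
17: 11011000010100001 → 1, fb=1
18: 10110000101000011 → 1, fb=1
19: 01100001010000111 → 0, fb=1
20: 11000010100001111 → 1, fb=0
21: 10000101000011110 → 1, fb=0
22: 00001010000111100 → 0, fb=1
23: 00010100001111001 → 0, fb=0
24: 00101000011110010 → 0, fb=0
25: 01010000111100100 → 0, fb=1
26: 10100001111001001 → 1, fb=1
27: 01000011110010011 → 0, fb=0
28: 10000111100100110 → 1, fb=0
29: 00001111001001100 → 0, fb=1
30: 00011110010011001 → 0, fb=0
31: 00111100100110010 → 0, fb=0
32: 01111001001100100 → 0, fb=1
33: 11110010011001001 → 1, fb=1
34: 11100100110010011 → 1, fb=1
35: 11001001100100111 → 1, fb=0
36: 10010011001001110 → 1, fb=0
37: 00100110010011100 → 0, fb=1
38: 01001100100111001 → 0, fb=0
39: 10011001001110010 → 1, fb=1
40: 00110010011100101 → 0, fb=1
41: 01100100111001011 → 0, fb=0
42: 11001001110010110 → 1, fb=0
43: 10010011100101100 → 1, fb=0
44: 00100111001011000 → 0, fb=0
45: 01001110010110000 → 0, fb=0
46: 10011100101100000 → 1, fb=1
47: 00111001011000001 → 0, fb=0
48: 01110010110000010 → 0, fb=0
49: 11100101100000100 → 1, fb=0
50: 11001011000001000 → 1, fb=1
51: 10010110000010001 → 1, fb=1
52: 00101100000100011 → 0, fb=0
53: 01011000001000110 → 0, fb=1
54: 10110000010001101 → 1, fb=0
55: 01100000100011010 → 0, fb=0
56: 11000001000110100 → 1, fb=0
57: 10000010001101000 → 1, fb=1
58: 00000100011010001 → 0, fb=0
59: 00001000110100010 → 0, fb=0
60: 00010001101000100 → 0, fb=1
61: 00100011010001001 → 0, fb=0
62: 01000110100010010 → 0, fb=0
63: 10001101000100100 → 1, fb=0
64: 00011010001001000 → 0, fb=0
65: 00110100010010000 → 0, fb=0
66: 01101000100100000 → 0, fb=0
67: 11010001001000000 → 1, fb=1
68: 10100010010000001 → 1, fb=1
69: 01000100100000011 → 0, fb=0
70: 10001001000000110 → 1, fb=0
71: 00010010000001100 → 0, fb=1
72: 00100100000011001 → 0, fb=0
73: 01001000000110010 → 0, fb=0
74: 10010000001100100 → 1, fb=0
75: 00100000011001000 → 0, fb=0
76: 01000000110010000 → 0, fb=0
77: 10000001100100000 → 1, fb=1
78: 00000011001000001 → 0, fb=0
79: 00000110010000010 → 0, fb=0
80: 00001100100000100 → 0, fb=1
81: 00011001000001001 → 0, fb=0
82: 00110010000010010 → 0, fb=0
83: 01100100000100100 → 0, fb=1
84: 11001000001001001 → 1, fb=1
85: 10010000010010011 → 1, fb=1
86: 00100000100100111 → 0, fb=1
87: 01000001001001111 → 0, fb=1
88: 10000010010011111 → 1, fb=0
89: 00000100100111110 → 0, fb=1
90: 00001001001111101 → 0, fb=1
91: 00010010011111011 → 0, fb=0
92: 00100100111110110 → 0, fb=1
93: 01001001111101101 → 0, fb=1
94: 10010011111011011 → 1, fb=1
95: 00100111110110111 → 0, fb=1
96: 01001111101101111 → 0, fb=1
97: 10011111011011111 → 1, fb=0
98: 00111110110111110 → 0, fb=1
99: 01111101101111101 → 0, fb=1
100: 11111011011111011 → 1, fb=1
101: 11110110111110111 → 1, fb=0
102: 11101101111101110 → 1, fb=0
103: 11011011111011100 → 1, fb=0
104: 10110111110111000 → 1, fb=1
105: 01101111101110001 → 0, fb=0
106: 11011111011100010 → 1, fb=1
107: 10111110111000101 → 1, fb=0
108: 01111101110001010 → 0, fb=0
109: 11111011100010100 → 1, fb=0
110: 11110111000101000 → 1, fb=1
111: 11101110001010001 → 1, fb=1
112: 11011100010100011 → 1, fb=1
113: 10111000101000111 → 1, fb=0
114: 01110001010001110 → 0, fb=1
115: 11100010100011101 → 1, fb=0
116: 11000101000111010 → 1, fb=1
117: 10001010001110101 → 1, fb=0
118: 00010100011101010 → 0, fb=0
119: 00101000111010100 → 0, fb=1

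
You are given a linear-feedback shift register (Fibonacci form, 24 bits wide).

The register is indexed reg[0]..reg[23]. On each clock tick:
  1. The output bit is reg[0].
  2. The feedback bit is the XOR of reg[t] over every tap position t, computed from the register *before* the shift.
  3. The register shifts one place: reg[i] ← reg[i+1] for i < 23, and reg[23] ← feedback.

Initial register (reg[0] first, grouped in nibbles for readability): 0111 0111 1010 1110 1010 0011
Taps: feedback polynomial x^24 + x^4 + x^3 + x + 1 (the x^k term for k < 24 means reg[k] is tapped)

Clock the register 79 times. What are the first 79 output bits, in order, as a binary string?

0111011110101110101000110101111101101100110010101110110000011111101001101001010

step | reg (before) | out | fb
   0 | 011101111010111010100011 | 0 | 0
   1 | 111011110101110101000110 | 1 | 1
   2 | 110111101011101010001101 | 1 | 0
   3 | 101111010111010100011010 | 1 | 1
   4 | 011110101110101000110101 | 0 | 1
   5 | 111101011101010001101011 | 1 | 1
   6 | 111010111010100011010111 | 1 | 1
   7 | 110101110101000110101111 | 1 | 1
   8 | 101011101010001101011111 | 1 | 0
   9 | 010111010100011010111110 | 0 | 1
  10 | 101110101000110101111101 | 1 | 1
  11 | 011101010001101011111011 | 0 | 0
  12 | 111010100011010111110110 | 1 | 1
  13 | 110101000110101111101101 | 1 | 1
  14 | 101010001101011111011011 | 1 | 0
  15 | 010100011010111110110110 | 0 | 0
  16 | 101000110101111101101100 | 1 | 1
  17 | 010001101011111011011001 | 0 | 1
  18 | 100011010111110110110011 | 1 | 0
  19 | 000110101111101101100110 | 0 | 0
  20 | 001101011111011011001100 | 0 | 1
  21 | 011010111110110110011001 | 0 | 0
  22 | 110101111101101100110010 | 1 | 1
  23 | 101011111011011001100101 | 1 | 0
  24 | 010111110110110011001010 | 0 | 1
  25 | 101111101101100110010101 | 1 | 1
  26 | 011111011011001100101011 | 0 | 1
  27 | 111110110110011001010111 | 1 | 0
  28 | 111101101100110010101110 | 1 | 1
  29 | 111011011001100101011101 | 1 | 1
  30 | 110110110011001010111011 | 1 | 0
  31 | 101101100110010101110110 | 1 | 0
  32 | 011011001100101011101100 | 0 | 0
  33 | 110110011001010111011000 | 1 | 0
  34 | 101100110010101110110000 | 1 | 0
  35 | 011001100101011101100000 | 0 | 1
  36 | 110011001010111011000001 | 1 | 1
  37 | 100110010101110110000011 | 1 | 1
  38 | 001100101011101100000111 | 0 | 1
  39 | 011001010111011000001111 | 0 | 1
  40 | 110010101110110000011111 | 1 | 1
  41 | 100101011101100000111111 | 1 | 0
  42 | 001010111011000001111110 | 0 | 1
  43 | 010101110110000011111101 | 0 | 0
  44 | 101011101100000111111010 | 1 | 0
  45 | 010111011000001111110100 | 0 | 1
  46 | 101110110000011111101001 | 1 | 1
  47 | 011101100000111111010011 | 0 | 0
  48 | 111011000001111110100110 | 1 | 1
  49 | 110110000011111101001101 | 1 | 0
  50 | 101100000111111010011010 | 1 | 0
  51 | 011000001111110100110100 | 0 | 1
  52 | 110000011111101001101001 | 1 | 0
  53 | 100000111111010011010010 | 1 | 1
  54 | 000001111110100110100101 | 0 | 0
  55 | 000011111101001101001010 | 0 | 1
  56 | 000111111010011010010101 | 0 | 0
  57 | 001111110100110100101010 | 0 | 0
  58 | 011111101001101001010100 | 0 | 1
  59 | 111111010011010010101001 | 1 | 0
  60 | 111110100110100101010010 | 1 | 0
  61 | 111101001101001010100100 | 1 | 1
  62 | 111010011010010101001001 | 1 | 1
  63 | 110100110100101010010011 | 1 | 1
  64 | 101001101001010100100111 | 1 | 1
  65 | 010011010010101001001111 | 0 | 0
  66 | 100110100101010010011110 | 1 | 1
  67 | 001101001010100100111101 | 0 | 1
  68 | 011010010101001001111011 | 0 | 0
  69 | 110100101010010011110110 | 1 | 1
  70 | 101001010100100111101101 | 1 | 1
  71 | 010010101001001111011011 | 0 | 0
  72 | 100101010010011110110110 | 1 | 0
  73 | 001010100100111101101100 | 0 | 1
  74 | 010101001001111011011001 | 0 | 0
  75 | 101010010011110110110010 | 1 | 0
  76 | 010100100111101101100100 | 0 | 0
  77 | 101001001111011011001000 | 1 | 1
  78 | 010010011110110110010001 | 0 | 0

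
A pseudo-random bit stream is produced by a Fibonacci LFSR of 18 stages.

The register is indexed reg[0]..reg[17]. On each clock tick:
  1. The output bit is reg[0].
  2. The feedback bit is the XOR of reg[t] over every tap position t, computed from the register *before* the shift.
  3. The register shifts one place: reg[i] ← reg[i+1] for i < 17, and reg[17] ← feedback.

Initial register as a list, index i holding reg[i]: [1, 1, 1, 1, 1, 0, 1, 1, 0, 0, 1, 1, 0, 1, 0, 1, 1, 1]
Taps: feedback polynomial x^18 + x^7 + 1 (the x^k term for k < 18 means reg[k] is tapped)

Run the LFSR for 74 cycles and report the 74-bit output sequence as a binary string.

11111011001101011101100001110110011110001101001010000100011001000010110110

tick  register→output (feedback)
  0  111110110011010111→1 (0)
  1  111101100110101110→1 (1)
  2  111011001101011101→1 (1)
  3  110110011010111011→1 (0)
  4  101100110101110110→1 (0)
  5  011001101011101100→0 (0)
  6  110011010111011000→1 (0)
  7  100110101110110000→1 (1)
  8  001101011101100001→0 (1)
  9  011010111011000011→0 (1)
 10  110101110110000111→1 (0)
 11  101011101100001110→1 (1)
 12  010111011000011101→0 (1)
 13  101110110000111011→1 (0)
 14  011101100001110110→0 (0)
 15  111011000011101100→1 (1)
 16  110110000111011001→1 (1)
 17  101100001110110011→1 (1)
 18  011000011101100111→0 (1)
 19  110000111011001111→1 (0)
 20  100001110110011110→1 (0)
 21  000011101100111100→0 (0)
 22  000111011001111000→0 (1)
 23  001110110011110001→0 (1)
 24  011101100111100011→0 (0)
 25  111011001111000110→1 (1)
 26  110110011110001101→1 (0)
 27  101100111100011010→1 (0)
 28  011001111000110100→0 (1)
 29  110011110001101001→1 (0)
 30  100111100011010010→1 (1)
 31  001111000110100101→0 (0)
 32  011110001101001010→0 (0)
 33  111100011010010100→1 (0)
 34  111000110100101000→1 (0)
 35  110001101001010000→1 (1)
 36  100011010010100001→1 (0)
 37  000110100101000010→0 (0)
 38  001101001010000100→0 (0)
 39  011010010100001000→0 (1)
 40  110100101000010001→1 (1)
 41  101001010000100011→1 (0)
 42  010010100001000110→0 (0)
 43  100101000010001100→1 (1)
 44  001010000100011001→0 (0)
 45  010100001000110010→0 (0)
 46  101000010001100100→1 (0)
 47  010000100011001000→0 (0)
 48  100001000110010000→1 (1)
 49  000010001100100001→0 (0)
 50  000100011001000010→0 (1)
 51  001000110010000101→0 (1)
 52  010001100100001011→0 (0)
 53  100011001000010110→1 (1)
 54  000110010000101101→0 (1)
 55  001100100001011011→0 (0)
 56  011001000010110110→0 (0)
 57  110010000101101100→1 (1)
 58  100100001011011001→1 (1)
 59  001000010110110011→0 (1)
 60  010000101101100111→0 (0)
 61  100001011011001110→1 (0)
 62  000010110110011100→0 (1)
 63  000101101100111001→0 (0)
 64  001011011001110010→0 (1)
 65  010110110011100101→0 (1)
 66  101101100111001011→1 (1)
 67  011011001110010111→0 (0)
 68  110110011100101110→1 (0)
 69  101100111001011100→1 (0)
 70  011001110010111000→0 (1)
 71  110011100101110001→1 (1)
 72  100111001011100011→1 (1)
 73  001110010111000111→0 (1)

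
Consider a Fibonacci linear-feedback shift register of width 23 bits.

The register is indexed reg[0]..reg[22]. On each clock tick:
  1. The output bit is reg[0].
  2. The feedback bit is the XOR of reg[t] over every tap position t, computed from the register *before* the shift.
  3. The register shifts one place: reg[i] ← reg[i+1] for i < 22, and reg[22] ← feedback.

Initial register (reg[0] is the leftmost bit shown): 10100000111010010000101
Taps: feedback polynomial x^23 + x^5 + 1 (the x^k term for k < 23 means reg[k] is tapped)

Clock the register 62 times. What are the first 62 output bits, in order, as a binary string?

10100000111010010000101101111011100100001100100000010011000100

step | reg (before) | out | fb
   0 | 10100000111010010000101 | 1 | 1
   1 | 01000001110100100001011 | 0 | 0
   2 | 10000011101001000010110 | 1 | 1
   3 | 00000111010010000101101 | 0 | 1
   4 | 00001110100100001011011 | 0 | 1
   5 | 00011101001000010110111 | 0 | 1
   6 | 00111010010000101101111 | 0 | 0
   7 | 01110100100001011011110 | 0 | 1
   8 | 11101001000010110111101 | 1 | 1
   9 | 11010010000101101111011 | 1 | 1
  10 | 10100100001011011110111 | 1 | 0
  11 | 01001000010110111101110 | 0 | 0
  12 | 10010000101101111011100 | 1 | 1
  13 | 00100001011011110111001 | 0 | 0
  14 | 01000010110111101110010 | 0 | 0
  15 | 10000101101111011100100 | 1 | 0
  16 | 00001011011110111001000 | 0 | 0
  17 | 00010110111101110010000 | 0 | 1
  18 | 00101101111011100100001 | 0 | 1
  19 | 01011011110111001000011 | 0 | 0
  20 | 10110111101110010000110 | 1 | 0
  21 | 01101111011100100001100 | 0 | 1
  22 | 11011110111001000011001 | 1 | 0
  23 | 10111101110010000110010 | 1 | 0
  24 | 01111011100100001100100 | 0 | 0
  25 | 11110111001000011001000 | 1 | 0
  26 | 11101110010000110010000 | 1 | 0
  27 | 11011100100001100100000 | 1 | 0
  28 | 10111001000011001000000 | 1 | 1
  29 | 01110010000110010000001 | 0 | 0
  30 | 11100100001100100000010 | 1 | 0
  31 | 11001000011001000000100 | 1 | 1
  32 | 10010000110010000001001 | 1 | 1
  33 | 00100001100100000010011 | 0 | 0
  34 | 01000011001000000100110 | 0 | 0
  35 | 10000110010000001001100 | 1 | 0
  36 | 00001100100000010011000 | 0 | 1
  37 | 00011001000000100110001 | 0 | 0
  38 | 00110010000001001100010 | 0 | 0
  39 | 01100100000010011000100 | 0 | 1
  40 | 11001000000100110001001 | 1 | 1
  41 | 10010000001001100010011 | 1 | 1
  42 | 00100000010011000100111 | 0 | 0
  43 | 01000000100110001001110 | 0 | 0
  44 | 10000001001100010011100 | 1 | 1
  45 | 00000010011000100111001 | 0 | 0
  46 | 00000100110001001110010 | 0 | 1
  47 | 00001001100010011100101 | 0 | 0
  48 | 00010011000100111001010 | 0 | 0
  49 | 00100110001001110010100 | 0 | 1
  50 | 01001100010011100101001 | 0 | 1
  51 | 10011000100111001010011 | 1 | 1
  52 | 00110001001110010100111 | 0 | 0
  53 | 01100010011100101001110 | 0 | 0
  54 | 11000100111001010011100 | 1 | 0
  55 | 10001001110010100111000 | 1 | 1
  56 | 00010011100101001110001 | 0 | 0
  57 | 00100111001010011100010 | 0 | 1
  58 | 01001110010100111000101 | 0 | 1
  59 | 10011100101001110001011 | 1 | 0
  60 | 00111001010011100010110 | 0 | 0
  61 | 01110010100111000101100 | 0 | 0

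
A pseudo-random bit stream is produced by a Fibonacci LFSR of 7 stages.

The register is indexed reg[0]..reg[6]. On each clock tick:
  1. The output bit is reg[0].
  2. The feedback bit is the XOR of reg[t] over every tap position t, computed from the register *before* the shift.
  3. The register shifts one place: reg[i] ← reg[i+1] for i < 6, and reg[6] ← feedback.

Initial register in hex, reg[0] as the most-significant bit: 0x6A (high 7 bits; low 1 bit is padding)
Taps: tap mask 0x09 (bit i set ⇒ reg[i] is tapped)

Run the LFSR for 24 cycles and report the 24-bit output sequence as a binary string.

tick  register→output (feedback)
  0  0110101→0 (0)
  1  1101010→1 (0)
  2  1010100→1 (1)
  3  0101001→0 (1)
  4  1010011→1 (1)
  5  0100111→0 (0)
  6  1001110→1 (0)
  7  0011100→0 (1)
  8  0111001→0 (1)
  9  1110011→1 (1)
 10  1100111→1 (1)
 11  1001111→1 (0)
 12  0011110→0 (1)
 13  0111101→0 (1)
 14  1111011→1 (0)
 15  1110110→1 (1)
 16  1101101→1 (0)
 17  1011010→1 (0)
 18  0110100→0 (0)
 19  1101000→1 (0)
 20  1010000→1 (1)
 21  0100001→0 (0)
 22  1000010→1 (1)
 23  0000101→0 (0)

011010100111001111011010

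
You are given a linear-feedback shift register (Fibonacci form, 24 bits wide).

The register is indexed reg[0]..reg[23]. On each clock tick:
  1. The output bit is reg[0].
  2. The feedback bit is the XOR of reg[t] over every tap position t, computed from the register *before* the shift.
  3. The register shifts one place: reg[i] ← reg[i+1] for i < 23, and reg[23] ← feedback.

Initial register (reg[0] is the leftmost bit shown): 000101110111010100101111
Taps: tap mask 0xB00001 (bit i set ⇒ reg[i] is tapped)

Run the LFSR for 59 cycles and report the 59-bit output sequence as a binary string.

00010111011101010010111111100110100010001101000010101110110

k : reg_k → out_k, fb_k
0: 000101110111010100101111 → 0, fb=1
1: 001011101110101001011111 → 0, fb=1
2: 010111011101010010111111 → 0, fb=1
3: 101110111010100101111111 → 1, fb=0
4: 011101110101001011111110 → 0, fb=0
5: 111011101010010111111100 → 1, fb=1
6: 110111010100101111111001 → 1, fb=1
7: 101110101001011111110011 → 1, fb=0
8: 011101010010111111100110 → 0, fb=1
9: 111010100101111111001101 → 1, fb=0
10: 110101001011111110011010 → 1, fb=0
11: 101010010111111100110100 → 1, fb=0
12: 010100101111111001101000 → 0, fb=1
13: 101001011111110011010001 → 1, fb=0
14: 010010111111100110100010 → 0, fb=0
15: 100101111111001101000100 → 1, fb=0
16: 001011111110011010001000 → 0, fb=1
17: 010111111100110100010001 → 0, fb=1
18: 101111111001101000100011 → 1, fb=0
19: 011111110011010001000110 → 0, fb=1
20: 111111100110100010001101 → 1, fb=0
21: 111111001101000100011010 → 1, fb=0
22: 111110011010001000110100 → 1, fb=0
23: 111100110100010001101000 → 1, fb=0
24: 111001101000100011010000 → 1, fb=1
25: 110011010001000110100001 → 1, fb=0
26: 100110100010001101000010 → 1, fb=1
27: 001101000100011010000101 → 0, fb=0
28: 011010001000110100001010 → 0, fb=1
29: 110100010001101000010101 → 1, fb=1
30: 101000100011010000101011 → 1, fb=1
31: 010001000110100001010111 → 0, fb=0
32: 100010001101000010101110 → 1, fb=1
33: 000100011010000101011101 → 0, fb=1
34: 001000110100001010111011 → 0, fb=0
35: 010001101000010101110110 → 0, fb=1
36: 100011010000101011101101 → 1, fb=0
37: 000110100001010111011010 → 0, fb=1
38: 001101000010101110110101 → 0, fb=0
39: 011010000101011101101010 → 0, fb=1
40: 110100001010111011010101 → 1, fb=1
41: 101000010101110110101011 → 1, fb=1
42: 010000101011101101010111 → 0, fb=0
43: 100001010111011010101110 → 1, fb=1
44: 000010101110110101011101 → 0, fb=1
45: 000101011101101010111011 → 0, fb=0
46: 001010111011010101110110 → 0, fb=1
47: 010101110110101011101101 → 0, fb=1
48: 101011101101010111011011 → 1, fb=1
49: 010111011010101110110111 → 0, fb=0
50: 101110110101011101101110 → 1, fb=1
51: 011101101010111011011101 → 0, fb=1
52: 111011010101110110111011 → 1, fb=1
53: 110110101011101101110111 → 1, fb=1
54: 101101010111011011101111 → 1, fb=0
55: 011010101110110111011110 → 0, fb=0
56: 110101011101101110111100 → 1, fb=1
57: 101010111011011101111001 → 1, fb=1
58: 010101110110111011110011 → 0, fb=1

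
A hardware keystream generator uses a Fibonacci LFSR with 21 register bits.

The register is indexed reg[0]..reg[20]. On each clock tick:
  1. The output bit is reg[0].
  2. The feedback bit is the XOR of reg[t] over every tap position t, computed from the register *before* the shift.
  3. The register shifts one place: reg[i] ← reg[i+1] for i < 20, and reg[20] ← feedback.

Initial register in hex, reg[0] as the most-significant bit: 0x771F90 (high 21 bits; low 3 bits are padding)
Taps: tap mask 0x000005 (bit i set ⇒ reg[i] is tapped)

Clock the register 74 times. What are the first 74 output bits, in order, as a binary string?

tick  register→output (feedback)
  0  011101110001111110010→0 (1)
  1  111011100011111100101→1 (0)
  2  110111000111111001010→1 (1)
  3  101110001111110010101→1 (0)
  4  011100011111100101010→0 (1)
  5  111000111111001010101→1 (0)
  6  110001111110010101010→1 (1)
  7  100011111100101010101→1 (1)
  8  000111111001010101011→0 (0)
  9  001111110010101010110→0 (1)
 10  011111100101010101101→0 (1)
 11  111111001010101011011→1 (0)
 12  111110010101010110110→1 (0)
 13  111100101010101101100→1 (0)
 14  111001010101011011000→1 (0)
 15  110010101010110110000→1 (1)
 16  100101010101101100001→1 (1)
 17  001010101011011000011→0 (1)
 18  010101010110110000111→0 (0)
 19  101010101101100001110→1 (0)
 20  010101011011000011100→0 (0)
 21  101010110110000111000→1 (0)
 22  010101101100001110000→0 (0)
 23  101011011000011100000→1 (0)
 24  010110110000111000000→0 (0)
 25  101101100001110000000→1 (0)
 26  011011000011100000000→0 (1)
 27  110110000111000000001→1 (1)
 28  101100001110000000011→1 (0)
 29  011000011100000000110→0 (1)
 30  110000111000000001101→1 (1)
 31  100001110000000011011→1 (1)
 32  000011100000000110111→0 (0)
 33  000111000000001101110→0 (0)
 34  001110000000011011100→0 (1)
 35  011100000000110111001→0 (1)
 36  111000000001101110011→1 (0)
 37  110000000011011100110→1 (1)
 38  100000000110111001101→1 (1)
 39  000000001101110011011→0 (0)
 40  000000011011100110110→0 (0)
 41  000000110111001101100→0 (0)
 42  000001101110011011000→0 (0)
 43  000011011100110110000→0 (0)
 44  000110111001101100000→0 (0)
 45  001101110011011000000→0 (1)
 46  011011100110110000001→0 (1)
 47  110111001101100000011→1 (1)
 48  101110011011000000111→1 (0)
 49  011100110110000001110→0 (1)
 50  111001101100000011101→1 (0)
 51  110011011000000111010→1 (1)
 52  100110110000001110101→1 (1)
 53  001101100000011101011→0 (1)
 54  011011000000111010111→0 (1)
 55  110110000001110101111→1 (1)
 56  101100000011101011111→1 (0)
 57  011000000111010111110→0 (1)
 58  110000001110101111101→1 (1)
 59  100000011101011111011→1 (1)
 60  000000111010111110111→0 (0)
 61  000001110101111101110→0 (0)
 62  000011101011111011100→0 (0)
 63  000111010111110111000→0 (0)
 64  001110101111101110000→0 (1)
 65  011101011111011100001→0 (1)
 66  111010111110111000011→1 (0)
 67  110101111101110000110→1 (1)
 68  101011111011100001101→1 (0)
 69  010111110111000011010→0 (0)
 70  101111101110000110100→1 (0)
 71  011111011100001101000→0 (1)
 72  111110111000011010001→1 (0)
 73  111101110000110100010→1 (0)

01110111000111111001010101011011000011100000000110111001101100000011101011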